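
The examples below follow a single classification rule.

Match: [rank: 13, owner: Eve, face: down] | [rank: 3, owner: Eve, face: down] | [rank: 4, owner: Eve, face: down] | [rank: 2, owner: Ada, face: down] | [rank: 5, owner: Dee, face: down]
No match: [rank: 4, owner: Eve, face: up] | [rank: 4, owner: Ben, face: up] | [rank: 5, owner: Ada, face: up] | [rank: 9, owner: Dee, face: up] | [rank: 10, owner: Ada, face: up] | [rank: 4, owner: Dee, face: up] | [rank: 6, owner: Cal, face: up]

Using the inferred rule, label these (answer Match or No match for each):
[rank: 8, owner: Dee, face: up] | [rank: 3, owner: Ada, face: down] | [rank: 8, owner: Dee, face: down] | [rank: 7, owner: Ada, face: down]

No match, Match, Match, Match

'Match' ⟺ face is down.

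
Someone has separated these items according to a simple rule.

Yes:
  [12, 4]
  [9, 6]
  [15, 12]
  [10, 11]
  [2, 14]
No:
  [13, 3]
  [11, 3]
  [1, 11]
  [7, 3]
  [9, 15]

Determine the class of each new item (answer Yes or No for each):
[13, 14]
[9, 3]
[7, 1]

Yes, No, No

Every 'Yes' example satisfies: product is even. None of the 'No' examples do.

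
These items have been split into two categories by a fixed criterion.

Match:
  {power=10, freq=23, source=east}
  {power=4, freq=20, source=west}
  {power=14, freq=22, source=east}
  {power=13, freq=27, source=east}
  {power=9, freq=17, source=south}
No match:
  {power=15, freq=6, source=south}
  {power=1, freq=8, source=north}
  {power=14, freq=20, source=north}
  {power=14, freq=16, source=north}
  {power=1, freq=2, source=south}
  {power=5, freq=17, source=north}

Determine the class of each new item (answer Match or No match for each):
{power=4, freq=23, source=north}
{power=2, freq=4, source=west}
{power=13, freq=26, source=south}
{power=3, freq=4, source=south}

No match, No match, Match, No match

The pattern is that an item is 'Match' exactly when: source is not north AND freq ≥ 8.
{power=4, freq=23, source=north}: source is north, freq = 23, doesn't match → No match. {power=2, freq=4, source=west}: source is west, freq = 4, doesn't match → No match. {power=13, freq=26, source=south}: source is south, freq = 26, qualifies → Match. {power=3, freq=4, source=south}: source is south, freq = 4, doesn't match → No match.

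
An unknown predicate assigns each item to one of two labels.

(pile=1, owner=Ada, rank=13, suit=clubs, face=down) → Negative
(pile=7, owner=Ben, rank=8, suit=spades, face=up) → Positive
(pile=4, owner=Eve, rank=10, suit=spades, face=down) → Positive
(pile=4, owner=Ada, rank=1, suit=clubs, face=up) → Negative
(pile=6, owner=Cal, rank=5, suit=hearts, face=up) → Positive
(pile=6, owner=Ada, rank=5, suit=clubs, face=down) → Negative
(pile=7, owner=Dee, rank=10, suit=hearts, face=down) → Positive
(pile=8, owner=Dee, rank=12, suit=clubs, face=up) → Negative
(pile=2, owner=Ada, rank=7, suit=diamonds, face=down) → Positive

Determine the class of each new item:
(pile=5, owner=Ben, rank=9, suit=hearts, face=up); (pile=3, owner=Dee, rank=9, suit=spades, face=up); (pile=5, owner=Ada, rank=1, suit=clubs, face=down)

Positive, Positive, Negative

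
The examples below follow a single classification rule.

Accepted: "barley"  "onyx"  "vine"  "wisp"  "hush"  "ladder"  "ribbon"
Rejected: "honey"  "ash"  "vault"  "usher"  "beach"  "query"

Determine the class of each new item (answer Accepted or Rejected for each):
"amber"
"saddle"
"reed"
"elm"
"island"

The rule appears to be: even length.
"amber": length 5 — doesn't qualify, so Rejected. "saddle": length 6 — satisfies this, so Accepted. "reed": length 4 — satisfies this, so Accepted. "elm": length 3 — doesn't qualify, so Rejected. "island": length 6 — satisfies this, so Accepted.

Rejected, Accepted, Accepted, Rejected, Accepted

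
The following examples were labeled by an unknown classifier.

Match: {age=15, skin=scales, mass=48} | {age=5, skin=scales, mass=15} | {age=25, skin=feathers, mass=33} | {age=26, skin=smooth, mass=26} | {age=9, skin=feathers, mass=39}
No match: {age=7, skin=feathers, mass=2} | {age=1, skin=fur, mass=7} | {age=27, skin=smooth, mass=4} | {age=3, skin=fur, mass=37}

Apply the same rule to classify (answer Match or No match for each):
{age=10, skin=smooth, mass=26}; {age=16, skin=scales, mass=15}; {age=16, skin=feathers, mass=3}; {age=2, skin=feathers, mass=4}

Match, Match, No match, No match

'Match' ⟺ age ≥ 5 AND mass ≥ 7.
{age=10, skin=smooth, mass=26}: age = 10, mass = 26, checks out → Match. {age=16, skin=scales, mass=15}: age = 16, mass = 15, checks out → Match. {age=16, skin=feathers, mass=3}: age = 16, mass = 3, does not pass → No match. {age=2, skin=feathers, mass=4}: age = 2, mass = 4, does not pass → No match.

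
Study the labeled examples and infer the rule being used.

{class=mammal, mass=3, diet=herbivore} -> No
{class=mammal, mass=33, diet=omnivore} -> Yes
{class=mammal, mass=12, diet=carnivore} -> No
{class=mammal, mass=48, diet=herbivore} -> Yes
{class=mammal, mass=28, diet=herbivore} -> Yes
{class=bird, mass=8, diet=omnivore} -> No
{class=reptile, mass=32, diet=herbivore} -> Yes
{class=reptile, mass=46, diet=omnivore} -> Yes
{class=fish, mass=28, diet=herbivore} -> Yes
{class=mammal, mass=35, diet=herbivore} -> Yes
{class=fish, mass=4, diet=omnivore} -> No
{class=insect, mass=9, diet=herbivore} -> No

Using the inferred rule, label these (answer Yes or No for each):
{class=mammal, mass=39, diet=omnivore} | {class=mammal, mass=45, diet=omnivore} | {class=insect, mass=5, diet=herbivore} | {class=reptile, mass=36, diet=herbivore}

Every 'Yes' example satisfies: mass ≥ 28. None of the 'No' examples do.
{class=mammal, mass=39, diet=omnivore}: Yes (mass = 39).
{class=mammal, mass=45, diet=omnivore}: Yes (mass = 45).
{class=insect, mass=5, diet=herbivore}: No (mass = 5).
{class=reptile, mass=36, diet=herbivore}: Yes (mass = 36).

Yes, Yes, No, Yes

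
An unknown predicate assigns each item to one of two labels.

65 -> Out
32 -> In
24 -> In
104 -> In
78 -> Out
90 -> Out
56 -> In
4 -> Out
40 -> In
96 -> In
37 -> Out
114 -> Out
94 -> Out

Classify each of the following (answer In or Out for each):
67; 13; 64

Out, Out, In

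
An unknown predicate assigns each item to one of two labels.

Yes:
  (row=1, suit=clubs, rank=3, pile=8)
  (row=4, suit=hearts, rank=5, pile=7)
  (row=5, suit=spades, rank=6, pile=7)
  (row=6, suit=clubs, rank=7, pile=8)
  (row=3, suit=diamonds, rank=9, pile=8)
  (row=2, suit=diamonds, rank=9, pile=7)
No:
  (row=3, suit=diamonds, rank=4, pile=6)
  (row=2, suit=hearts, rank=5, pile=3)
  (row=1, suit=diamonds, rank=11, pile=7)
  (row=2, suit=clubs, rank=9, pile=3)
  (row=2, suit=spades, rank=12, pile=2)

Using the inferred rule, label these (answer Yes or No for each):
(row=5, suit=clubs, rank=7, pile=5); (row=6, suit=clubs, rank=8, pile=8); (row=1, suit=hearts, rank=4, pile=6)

No, Yes, No

Every 'Yes' example satisfies: rank ≤ 9 AND pile ≥ 7. None of the 'No' examples do.
(row=5, suit=clubs, rank=7, pile=5): rank = 7, pile = 5, does not satisfy this → No.
(row=6, suit=clubs, rank=8, pile=8): rank = 8, pile = 8, matches → Yes.
(row=1, suit=hearts, rank=4, pile=6): rank = 4, pile = 6, does not satisfy this → No.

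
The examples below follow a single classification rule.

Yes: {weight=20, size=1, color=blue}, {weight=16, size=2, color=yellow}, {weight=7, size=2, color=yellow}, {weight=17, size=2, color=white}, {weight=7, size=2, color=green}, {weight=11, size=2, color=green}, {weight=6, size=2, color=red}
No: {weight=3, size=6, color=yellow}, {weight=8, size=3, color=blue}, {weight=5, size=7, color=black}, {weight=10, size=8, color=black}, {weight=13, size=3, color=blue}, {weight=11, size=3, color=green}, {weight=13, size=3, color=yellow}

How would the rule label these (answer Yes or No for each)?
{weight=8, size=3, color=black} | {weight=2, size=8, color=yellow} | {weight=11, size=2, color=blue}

The simplest hypothesis consistent with all the labels is: size ≤ 2.
{weight=8, size=3, color=black}: size = 3, lacks this property → No. {weight=2, size=8, color=yellow}: size = 8, lacks this property → No. {weight=11, size=2, color=blue}: size = 2, fits → Yes.

No, No, Yes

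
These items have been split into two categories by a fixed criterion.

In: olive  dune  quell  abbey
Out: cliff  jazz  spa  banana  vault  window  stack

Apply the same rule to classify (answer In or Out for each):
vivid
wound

Out, Out

One predicate separates the groups cleanly: contains 'e'.
vivid → no 'e' → Out. wound → no 'e' → Out.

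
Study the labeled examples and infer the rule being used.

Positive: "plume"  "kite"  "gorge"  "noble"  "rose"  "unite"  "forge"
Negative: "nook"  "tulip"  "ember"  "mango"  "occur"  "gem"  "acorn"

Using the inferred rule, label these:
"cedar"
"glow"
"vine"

The distinguishing property — ends with 'e' — holds for all the 'Positive' cases and none of the 'Negative' cases.
"cedar": ends with 'r' — fails this test, so Negative.
"glow": ends with 'w' — fails this test, so Negative.
"vine": ends with 'e' — checks out, so Positive.

Negative, Negative, Positive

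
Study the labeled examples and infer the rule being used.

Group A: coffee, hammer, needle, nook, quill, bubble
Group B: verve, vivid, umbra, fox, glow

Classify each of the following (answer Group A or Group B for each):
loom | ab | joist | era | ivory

A rule that fits every label: has a double letter — true of each 'Group A' example, false of each 'Group B' one.

Group A, Group B, Group B, Group B, Group B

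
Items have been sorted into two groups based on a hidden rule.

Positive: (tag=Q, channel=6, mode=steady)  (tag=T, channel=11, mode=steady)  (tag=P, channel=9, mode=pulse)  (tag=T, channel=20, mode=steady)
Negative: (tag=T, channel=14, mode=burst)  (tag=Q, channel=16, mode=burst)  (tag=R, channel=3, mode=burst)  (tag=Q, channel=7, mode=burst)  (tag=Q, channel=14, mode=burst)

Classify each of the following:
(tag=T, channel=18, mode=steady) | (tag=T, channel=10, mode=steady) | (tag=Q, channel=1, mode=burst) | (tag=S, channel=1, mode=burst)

One predicate separates the groups cleanly: mode is not burst.

Positive, Positive, Negative, Negative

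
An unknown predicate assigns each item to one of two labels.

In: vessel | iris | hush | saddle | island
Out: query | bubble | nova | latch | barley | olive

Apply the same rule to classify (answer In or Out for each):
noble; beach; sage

All 'In' examples share one property — contains 's' — and every 'Out' example lacks it.
noble: Out (no 's').
beach: Out (no 's').
sage: In (has 's').

Out, Out, In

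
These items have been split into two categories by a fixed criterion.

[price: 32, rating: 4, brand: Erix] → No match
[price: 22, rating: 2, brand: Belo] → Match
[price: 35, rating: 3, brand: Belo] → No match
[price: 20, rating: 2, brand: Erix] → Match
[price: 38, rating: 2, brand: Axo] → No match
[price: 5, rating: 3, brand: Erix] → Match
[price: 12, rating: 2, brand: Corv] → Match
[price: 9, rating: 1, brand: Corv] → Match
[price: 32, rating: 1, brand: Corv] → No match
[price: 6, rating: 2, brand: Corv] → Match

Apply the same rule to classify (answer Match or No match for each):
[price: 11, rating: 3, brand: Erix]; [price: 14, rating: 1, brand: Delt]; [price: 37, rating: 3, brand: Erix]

Match, Match, No match

The simplest hypothesis consistent with all the labels is: price ≤ 22.
[price: 11, rating: 3, brand: Erix] — price = 11, hence Match. [price: 14, rating: 1, brand: Delt] — price = 14, hence Match. [price: 37, rating: 3, brand: Erix] — price = 37, hence No match.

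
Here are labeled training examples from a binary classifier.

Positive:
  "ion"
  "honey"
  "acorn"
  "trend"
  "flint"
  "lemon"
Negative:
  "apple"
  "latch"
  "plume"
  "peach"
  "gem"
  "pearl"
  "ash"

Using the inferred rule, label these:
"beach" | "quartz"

Negative, Negative

The distinguishing property — contains 'n' — holds for all the 'Positive' cases and none of the 'Negative' cases.
"beach": no 'n', does not pass → Negative.
"quartz": no 'n', does not pass → Negative.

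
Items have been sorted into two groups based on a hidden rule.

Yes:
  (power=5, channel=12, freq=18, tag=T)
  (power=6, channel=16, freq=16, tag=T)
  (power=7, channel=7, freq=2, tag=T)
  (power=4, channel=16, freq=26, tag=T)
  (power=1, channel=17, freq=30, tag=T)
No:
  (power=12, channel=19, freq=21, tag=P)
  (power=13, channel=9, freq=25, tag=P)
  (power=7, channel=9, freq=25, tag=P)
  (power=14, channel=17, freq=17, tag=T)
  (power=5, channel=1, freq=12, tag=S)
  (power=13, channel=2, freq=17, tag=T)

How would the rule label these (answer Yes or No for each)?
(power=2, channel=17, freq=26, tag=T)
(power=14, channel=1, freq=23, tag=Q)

Yes, No

The classifier is using: tag is T AND power ≤ 7.
Yes: (power=2, channel=17, freq=26, tag=T), since tag is T, power = 2.
No: (power=14, channel=1, freq=23, tag=Q), since tag is Q, power = 14.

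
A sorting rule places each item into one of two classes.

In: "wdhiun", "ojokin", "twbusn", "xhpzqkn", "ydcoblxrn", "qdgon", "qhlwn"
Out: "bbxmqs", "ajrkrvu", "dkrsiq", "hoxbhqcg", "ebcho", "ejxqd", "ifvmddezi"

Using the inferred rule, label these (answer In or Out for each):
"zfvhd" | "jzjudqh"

The common property of the 'In' items is: contains 'n'. No 'Out' item has it.
"zfvhd": Out (no 'n'). "jzjudqh": Out (no 'n').

Out, Out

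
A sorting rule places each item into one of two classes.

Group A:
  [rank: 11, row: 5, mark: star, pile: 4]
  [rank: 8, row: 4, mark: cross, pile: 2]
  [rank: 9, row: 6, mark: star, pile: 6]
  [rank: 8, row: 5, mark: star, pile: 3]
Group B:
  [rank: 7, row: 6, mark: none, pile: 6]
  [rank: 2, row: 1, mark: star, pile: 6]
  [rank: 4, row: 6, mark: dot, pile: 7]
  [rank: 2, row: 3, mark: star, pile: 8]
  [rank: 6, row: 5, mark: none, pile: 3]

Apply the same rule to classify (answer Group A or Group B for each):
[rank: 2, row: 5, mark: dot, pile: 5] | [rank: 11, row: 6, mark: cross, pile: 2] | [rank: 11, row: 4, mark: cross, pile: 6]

Every 'Group A' example satisfies: rank ≥ 8. None of the 'Group B' examples do.
[rank: 2, row: 5, mark: dot, pile: 5] — rank = 2, hence Group B. [rank: 11, row: 6, mark: cross, pile: 2] — rank = 11, hence Group A. [rank: 11, row: 4, mark: cross, pile: 6] — rank = 11, hence Group A.

Group B, Group A, Group A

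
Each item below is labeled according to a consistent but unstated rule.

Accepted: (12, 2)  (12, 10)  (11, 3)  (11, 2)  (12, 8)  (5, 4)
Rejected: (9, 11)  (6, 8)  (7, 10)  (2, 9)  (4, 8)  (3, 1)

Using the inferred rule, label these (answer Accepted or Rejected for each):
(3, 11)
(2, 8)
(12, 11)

The distinguishing property — first > second AND sum ≥ 9 — holds for all the 'Accepted' cases and none of the 'Rejected' cases.

Rejected, Rejected, Accepted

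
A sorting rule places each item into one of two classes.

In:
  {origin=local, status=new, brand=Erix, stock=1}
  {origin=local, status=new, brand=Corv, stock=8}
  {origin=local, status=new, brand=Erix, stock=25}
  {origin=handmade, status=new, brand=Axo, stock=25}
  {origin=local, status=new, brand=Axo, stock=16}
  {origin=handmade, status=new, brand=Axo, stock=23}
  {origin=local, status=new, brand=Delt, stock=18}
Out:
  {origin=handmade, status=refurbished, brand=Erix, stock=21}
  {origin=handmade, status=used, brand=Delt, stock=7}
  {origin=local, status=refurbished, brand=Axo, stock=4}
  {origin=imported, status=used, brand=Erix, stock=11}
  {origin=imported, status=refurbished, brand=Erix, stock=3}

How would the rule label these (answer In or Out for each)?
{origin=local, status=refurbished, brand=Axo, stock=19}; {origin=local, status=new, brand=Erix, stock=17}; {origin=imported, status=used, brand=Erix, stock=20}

Comparing the two groups points to one rule — status is new.
{origin=local, status=refurbished, brand=Axo, stock=19}: status is refurbished, fails the rule → Out. {origin=local, status=new, brand=Erix, stock=17}: status is new, satisfies this → In. {origin=imported, status=used, brand=Erix, stock=20}: status is used, fails the rule → Out.

Out, In, Out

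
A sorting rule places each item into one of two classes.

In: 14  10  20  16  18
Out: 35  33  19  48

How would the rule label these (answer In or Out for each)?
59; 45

Out, Out

The simplest hypothesis consistent with all the labels is: even AND at most 20.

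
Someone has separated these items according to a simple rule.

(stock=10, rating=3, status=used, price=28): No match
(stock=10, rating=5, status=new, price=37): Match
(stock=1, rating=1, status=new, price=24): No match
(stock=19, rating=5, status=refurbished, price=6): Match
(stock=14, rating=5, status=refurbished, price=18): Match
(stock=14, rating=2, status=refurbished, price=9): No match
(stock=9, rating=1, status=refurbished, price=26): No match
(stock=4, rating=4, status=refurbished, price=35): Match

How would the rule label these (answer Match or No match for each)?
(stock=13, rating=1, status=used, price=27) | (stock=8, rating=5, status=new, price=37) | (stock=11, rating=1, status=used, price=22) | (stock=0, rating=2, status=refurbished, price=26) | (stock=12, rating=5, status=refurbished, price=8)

One predicate separates the groups cleanly: rating ≥ 4.
(stock=13, rating=1, status=used, price=27): rating = 1 — fails the rule, so No match. (stock=8, rating=5, status=new, price=37): rating = 5 — matches, so Match. (stock=11, rating=1, status=used, price=22): rating = 1 — fails the rule, so No match. (stock=0, rating=2, status=refurbished, price=26): rating = 2 — fails the rule, so No match. (stock=12, rating=5, status=refurbished, price=8): rating = 5 — matches, so Match.

No match, Match, No match, No match, Match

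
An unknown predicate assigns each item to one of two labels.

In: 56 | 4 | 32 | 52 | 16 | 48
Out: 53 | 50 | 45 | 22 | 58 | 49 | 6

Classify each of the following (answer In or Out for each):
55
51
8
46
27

Out, Out, In, Out, Out

A rule that fits every label: multiple of 4 — true of each 'In' example, false of each 'Out' one.
55 → 55 = 4·13 + 3 → Out. 51 → 51 = 4·12 + 3 → Out. 8 → 8 = 4·2 → In. 46 → 46 = 4·11 + 2 → Out. 27 → 27 = 4·6 + 3 → Out.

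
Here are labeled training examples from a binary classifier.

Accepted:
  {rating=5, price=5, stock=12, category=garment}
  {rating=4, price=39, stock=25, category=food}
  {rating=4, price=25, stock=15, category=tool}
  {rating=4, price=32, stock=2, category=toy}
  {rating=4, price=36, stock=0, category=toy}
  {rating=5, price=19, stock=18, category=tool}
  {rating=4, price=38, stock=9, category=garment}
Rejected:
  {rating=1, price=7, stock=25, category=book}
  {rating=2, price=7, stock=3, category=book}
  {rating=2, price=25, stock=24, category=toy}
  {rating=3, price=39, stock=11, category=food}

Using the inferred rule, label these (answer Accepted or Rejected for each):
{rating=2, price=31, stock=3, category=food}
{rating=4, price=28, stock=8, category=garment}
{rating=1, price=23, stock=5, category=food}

The pattern is that an item is 'Accepted' exactly when: rating ≥ 4.
Rejected: {rating=2, price=31, stock=3, category=food}, since rating = 2.
Accepted: {rating=4, price=28, stock=8, category=garment}, since rating = 4.
Rejected: {rating=1, price=23, stock=5, category=food}, since rating = 1.

Rejected, Accepted, Rejected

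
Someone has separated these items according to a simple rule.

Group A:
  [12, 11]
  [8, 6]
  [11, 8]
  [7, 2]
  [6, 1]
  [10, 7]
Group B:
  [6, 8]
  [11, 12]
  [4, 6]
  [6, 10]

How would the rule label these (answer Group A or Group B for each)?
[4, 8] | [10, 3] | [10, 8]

Every 'Group A' example satisfies: first > second. None of the 'Group B' examples do.

Group B, Group A, Group A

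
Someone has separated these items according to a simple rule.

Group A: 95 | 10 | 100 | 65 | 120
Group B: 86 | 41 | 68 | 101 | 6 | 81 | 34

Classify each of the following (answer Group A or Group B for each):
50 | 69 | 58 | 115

Group A, Group B, Group B, Group A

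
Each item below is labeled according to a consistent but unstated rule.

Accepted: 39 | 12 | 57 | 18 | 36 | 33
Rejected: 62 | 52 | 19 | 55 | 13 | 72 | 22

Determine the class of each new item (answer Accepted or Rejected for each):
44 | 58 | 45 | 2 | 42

The distinguishing property — multiple of 3 AND at most 57 — holds for all the 'Accepted' cases and none of the 'Rejected' cases.
Rejected: 44, since 44 = 3·14 + 2, 44 ≤ 57.
Rejected: 58, since 58 = 3·19 + 1, 58 > 57.
Accepted: 45, since 45 = 3·15, 45 ≤ 57.
Rejected: 2, since 2 = 3·0 + 2, 2 ≤ 57.
Accepted: 42, since 42 = 3·14, 42 ≤ 57.

Rejected, Rejected, Accepted, Rejected, Accepted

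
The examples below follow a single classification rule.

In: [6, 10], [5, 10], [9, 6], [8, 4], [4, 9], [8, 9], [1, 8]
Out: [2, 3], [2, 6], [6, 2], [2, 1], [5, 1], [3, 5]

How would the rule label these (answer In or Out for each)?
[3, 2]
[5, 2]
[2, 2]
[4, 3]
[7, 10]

The common property of the 'In' items is: sum ≥ 9. No 'Out' item has it.
[3, 2]: 3+2 = 5 — doesn't match, so Out.
[5, 2]: 5+2 = 7 — doesn't match, so Out.
[2, 2]: 2+2 = 4 — doesn't match, so Out.
[4, 3]: 4+3 = 7 — doesn't match, so Out.
[7, 10]: 7+10 = 17 — fits, so In.

Out, Out, Out, Out, In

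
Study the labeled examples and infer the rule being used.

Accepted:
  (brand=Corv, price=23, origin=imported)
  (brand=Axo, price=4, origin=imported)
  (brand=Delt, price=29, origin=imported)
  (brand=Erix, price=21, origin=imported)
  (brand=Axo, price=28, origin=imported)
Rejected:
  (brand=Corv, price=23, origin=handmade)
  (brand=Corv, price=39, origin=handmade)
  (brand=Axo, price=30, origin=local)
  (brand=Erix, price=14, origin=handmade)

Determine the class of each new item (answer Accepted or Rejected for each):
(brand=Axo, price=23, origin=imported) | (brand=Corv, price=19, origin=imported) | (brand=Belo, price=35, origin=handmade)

Accepted, Accepted, Rejected

The common property of the 'Accepted' items is: origin is imported. No 'Rejected' item has it.
(brand=Axo, price=23, origin=imported): origin is imported, fits → Accepted.
(brand=Corv, price=19, origin=imported): origin is imported, fits → Accepted.
(brand=Belo, price=35, origin=handmade): origin is handmade, fails this test → Rejected.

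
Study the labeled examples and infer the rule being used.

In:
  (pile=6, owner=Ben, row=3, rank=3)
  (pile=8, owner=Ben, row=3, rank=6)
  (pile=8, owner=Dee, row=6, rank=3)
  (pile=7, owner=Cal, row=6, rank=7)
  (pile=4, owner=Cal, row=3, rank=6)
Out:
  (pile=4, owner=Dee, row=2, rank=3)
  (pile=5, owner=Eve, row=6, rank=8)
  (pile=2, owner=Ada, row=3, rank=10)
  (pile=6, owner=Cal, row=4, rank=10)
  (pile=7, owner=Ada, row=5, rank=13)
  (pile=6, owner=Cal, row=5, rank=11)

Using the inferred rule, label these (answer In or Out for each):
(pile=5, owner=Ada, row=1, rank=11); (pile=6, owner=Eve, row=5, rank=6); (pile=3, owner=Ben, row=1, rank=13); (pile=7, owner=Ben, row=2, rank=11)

All 'In' examples share one property — row ≥ 3 AND rank ≤ 7 — and every 'Out' example lacks it.
(pile=5, owner=Ada, row=1, rank=11): row = 1, rank = 11, does not fit → Out.
(pile=6, owner=Eve, row=5, rank=6): row = 5, rank = 6, fits → In.
(pile=3, owner=Ben, row=1, rank=13): row = 1, rank = 13, does not fit → Out.
(pile=7, owner=Ben, row=2, rank=11): row = 2, rank = 11, does not fit → Out.

Out, In, Out, Out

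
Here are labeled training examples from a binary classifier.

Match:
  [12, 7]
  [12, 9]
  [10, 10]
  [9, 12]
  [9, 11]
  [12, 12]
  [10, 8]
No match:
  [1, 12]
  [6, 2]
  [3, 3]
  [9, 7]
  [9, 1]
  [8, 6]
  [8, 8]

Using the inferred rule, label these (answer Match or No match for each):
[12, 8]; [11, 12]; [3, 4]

Match, Match, No match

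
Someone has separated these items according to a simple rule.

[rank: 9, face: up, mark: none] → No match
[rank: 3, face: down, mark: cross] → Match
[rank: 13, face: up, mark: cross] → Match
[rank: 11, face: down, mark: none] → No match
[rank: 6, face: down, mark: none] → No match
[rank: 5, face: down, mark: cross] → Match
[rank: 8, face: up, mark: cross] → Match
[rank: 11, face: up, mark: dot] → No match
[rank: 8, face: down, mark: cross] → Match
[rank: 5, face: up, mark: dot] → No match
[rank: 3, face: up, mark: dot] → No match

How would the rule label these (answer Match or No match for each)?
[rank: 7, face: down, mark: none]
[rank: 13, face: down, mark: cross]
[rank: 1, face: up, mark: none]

The distinguishing property — mark is cross — holds for all the 'Match' cases and none of the 'No match' cases.
No match: [rank: 7, face: down, mark: none], since mark is none.
Match: [rank: 13, face: down, mark: cross], since mark is cross.
No match: [rank: 1, face: up, mark: none], since mark is none.

No match, Match, No match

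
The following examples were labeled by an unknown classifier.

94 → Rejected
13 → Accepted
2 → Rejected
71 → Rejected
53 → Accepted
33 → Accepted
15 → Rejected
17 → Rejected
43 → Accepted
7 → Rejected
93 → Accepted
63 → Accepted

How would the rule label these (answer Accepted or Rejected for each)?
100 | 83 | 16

A rule that fits every label: ends in digit 3 — true of each 'Accepted' example, false of each 'Rejected' one.
100 — last digit 0, hence Rejected.
83 — last digit 3, hence Accepted.
16 — last digit 6, hence Rejected.

Rejected, Accepted, Rejected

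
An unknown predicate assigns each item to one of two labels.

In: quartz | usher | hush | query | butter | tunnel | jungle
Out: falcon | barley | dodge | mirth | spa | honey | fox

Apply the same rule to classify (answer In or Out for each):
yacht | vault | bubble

Out, In, In

All 'In' examples share one property — contains 'u' — and every 'Out' example lacks it.
Out: yacht, since no 'u'.
In: vault, since has 'u'.
In: bubble, since has 'u'.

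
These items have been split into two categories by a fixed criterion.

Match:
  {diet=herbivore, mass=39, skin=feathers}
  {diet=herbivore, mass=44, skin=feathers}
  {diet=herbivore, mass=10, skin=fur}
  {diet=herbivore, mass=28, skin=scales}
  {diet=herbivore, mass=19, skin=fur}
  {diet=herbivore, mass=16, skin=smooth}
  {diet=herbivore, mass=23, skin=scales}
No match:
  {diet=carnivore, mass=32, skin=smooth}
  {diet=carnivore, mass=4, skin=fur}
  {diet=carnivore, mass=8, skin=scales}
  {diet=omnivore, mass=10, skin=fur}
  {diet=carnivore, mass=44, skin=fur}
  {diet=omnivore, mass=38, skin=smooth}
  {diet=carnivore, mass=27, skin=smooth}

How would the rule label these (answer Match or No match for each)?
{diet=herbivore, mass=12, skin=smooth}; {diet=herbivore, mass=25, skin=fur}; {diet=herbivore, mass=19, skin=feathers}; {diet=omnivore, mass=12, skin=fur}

Match, Match, Match, No match

The simplest hypothesis consistent with all the labels is: diet is herbivore.
{diet=herbivore, mass=12, skin=smooth}: diet is herbivore — matches, so Match. {diet=herbivore, mass=25, skin=fur}: diet is herbivore — matches, so Match. {diet=herbivore, mass=19, skin=feathers}: diet is herbivore — matches, so Match. {diet=omnivore, mass=12, skin=fur}: diet is omnivore — fails the rule, so No match.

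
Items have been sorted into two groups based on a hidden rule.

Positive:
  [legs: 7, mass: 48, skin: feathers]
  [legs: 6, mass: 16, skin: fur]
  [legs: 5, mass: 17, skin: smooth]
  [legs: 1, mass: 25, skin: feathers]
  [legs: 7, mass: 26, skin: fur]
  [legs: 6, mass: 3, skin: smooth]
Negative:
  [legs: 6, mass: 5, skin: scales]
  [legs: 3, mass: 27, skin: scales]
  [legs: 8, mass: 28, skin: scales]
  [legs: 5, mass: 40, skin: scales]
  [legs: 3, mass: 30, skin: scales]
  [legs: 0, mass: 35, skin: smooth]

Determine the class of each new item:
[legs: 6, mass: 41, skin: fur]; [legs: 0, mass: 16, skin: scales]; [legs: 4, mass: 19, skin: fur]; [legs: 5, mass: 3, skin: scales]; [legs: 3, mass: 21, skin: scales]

Positive, Negative, Positive, Negative, Negative

The simplest hypothesis consistent with all the labels is: skin is not scales AND legs ≥ 1.
[legs: 6, mass: 41, skin: fur]: Positive (skin is fur, legs = 6). [legs: 0, mass: 16, skin: scales]: Negative (skin is scales, legs = 0). [legs: 4, mass: 19, skin: fur]: Positive (skin is fur, legs = 4). [legs: 5, mass: 3, skin: scales]: Negative (skin is scales, legs = 5). [legs: 3, mass: 21, skin: scales]: Negative (skin is scales, legs = 3).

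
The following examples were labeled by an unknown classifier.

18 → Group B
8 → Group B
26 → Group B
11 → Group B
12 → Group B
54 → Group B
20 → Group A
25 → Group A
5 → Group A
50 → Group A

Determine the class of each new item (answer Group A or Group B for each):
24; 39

Group B, Group B

The common property of the 'Group A' items is: multiple of 5. No 'Group B' item has it.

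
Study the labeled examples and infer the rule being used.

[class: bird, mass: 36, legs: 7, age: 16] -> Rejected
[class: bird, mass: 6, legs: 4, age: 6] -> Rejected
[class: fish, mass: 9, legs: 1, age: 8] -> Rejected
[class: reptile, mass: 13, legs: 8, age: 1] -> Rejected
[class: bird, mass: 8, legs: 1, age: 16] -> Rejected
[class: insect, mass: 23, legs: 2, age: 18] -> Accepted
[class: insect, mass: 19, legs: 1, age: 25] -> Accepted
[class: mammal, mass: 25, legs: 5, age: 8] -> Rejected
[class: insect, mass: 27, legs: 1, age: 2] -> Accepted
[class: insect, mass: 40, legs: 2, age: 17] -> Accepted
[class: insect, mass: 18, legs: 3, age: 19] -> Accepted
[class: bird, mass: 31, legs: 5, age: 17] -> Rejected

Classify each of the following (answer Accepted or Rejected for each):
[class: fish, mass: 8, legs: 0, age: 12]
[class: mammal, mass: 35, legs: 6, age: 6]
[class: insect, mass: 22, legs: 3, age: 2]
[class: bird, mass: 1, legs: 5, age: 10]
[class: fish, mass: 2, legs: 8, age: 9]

Rejected, Rejected, Accepted, Rejected, Rejected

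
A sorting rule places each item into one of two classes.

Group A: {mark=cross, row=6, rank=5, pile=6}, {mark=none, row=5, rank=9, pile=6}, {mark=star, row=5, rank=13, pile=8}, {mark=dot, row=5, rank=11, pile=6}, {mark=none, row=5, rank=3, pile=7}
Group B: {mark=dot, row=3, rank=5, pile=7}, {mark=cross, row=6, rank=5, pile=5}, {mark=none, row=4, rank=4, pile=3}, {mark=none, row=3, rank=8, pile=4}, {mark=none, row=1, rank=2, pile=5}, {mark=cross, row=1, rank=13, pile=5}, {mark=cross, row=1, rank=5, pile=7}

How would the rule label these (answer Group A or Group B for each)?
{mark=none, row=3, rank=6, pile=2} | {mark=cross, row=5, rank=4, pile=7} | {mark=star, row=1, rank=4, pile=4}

Group B, Group A, Group B

Every 'Group A' example satisfies: pile ≥ 6 AND row ≥ 4. None of the 'Group B' examples do.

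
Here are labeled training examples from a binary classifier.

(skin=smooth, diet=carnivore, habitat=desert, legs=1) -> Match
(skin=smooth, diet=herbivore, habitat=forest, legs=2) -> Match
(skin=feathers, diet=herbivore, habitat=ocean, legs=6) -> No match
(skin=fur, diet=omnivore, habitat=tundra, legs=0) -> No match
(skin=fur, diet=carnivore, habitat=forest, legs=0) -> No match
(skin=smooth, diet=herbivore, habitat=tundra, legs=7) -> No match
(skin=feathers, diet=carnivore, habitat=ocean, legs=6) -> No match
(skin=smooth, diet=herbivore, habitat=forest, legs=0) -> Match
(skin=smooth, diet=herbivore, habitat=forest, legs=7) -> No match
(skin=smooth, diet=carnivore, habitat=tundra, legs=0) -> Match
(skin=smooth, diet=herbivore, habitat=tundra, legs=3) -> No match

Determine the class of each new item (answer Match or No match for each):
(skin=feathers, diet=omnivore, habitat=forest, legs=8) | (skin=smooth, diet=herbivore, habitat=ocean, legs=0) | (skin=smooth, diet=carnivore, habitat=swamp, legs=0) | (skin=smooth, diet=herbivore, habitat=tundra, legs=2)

No match, Match, Match, Match

All 'Match' examples share one property — skin is smooth AND legs ≤ 2 — and every 'No match' example lacks it.
(skin=feathers, diet=omnivore, habitat=forest, legs=8): No match (skin is feathers, legs = 8). (skin=smooth, diet=herbivore, habitat=ocean, legs=0): Match (skin is smooth, legs = 0). (skin=smooth, diet=carnivore, habitat=swamp, legs=0): Match (skin is smooth, legs = 0). (skin=smooth, diet=herbivore, habitat=tundra, legs=2): Match (skin is smooth, legs = 2).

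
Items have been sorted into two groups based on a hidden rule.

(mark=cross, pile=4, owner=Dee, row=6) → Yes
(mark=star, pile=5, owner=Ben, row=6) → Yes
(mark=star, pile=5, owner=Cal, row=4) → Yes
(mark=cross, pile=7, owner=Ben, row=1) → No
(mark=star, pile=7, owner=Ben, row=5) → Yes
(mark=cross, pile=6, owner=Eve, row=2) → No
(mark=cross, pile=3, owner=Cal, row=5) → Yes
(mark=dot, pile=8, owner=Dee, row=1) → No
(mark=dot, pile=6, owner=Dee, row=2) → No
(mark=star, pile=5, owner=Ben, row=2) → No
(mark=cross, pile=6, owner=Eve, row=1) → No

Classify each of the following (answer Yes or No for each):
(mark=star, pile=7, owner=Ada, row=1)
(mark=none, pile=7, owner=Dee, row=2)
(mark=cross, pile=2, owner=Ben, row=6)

No, No, Yes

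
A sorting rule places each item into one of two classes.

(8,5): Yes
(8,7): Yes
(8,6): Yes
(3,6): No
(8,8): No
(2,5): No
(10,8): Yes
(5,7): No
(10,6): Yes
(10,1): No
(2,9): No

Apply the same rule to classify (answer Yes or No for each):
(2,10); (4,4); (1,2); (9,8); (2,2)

No, No, No, Yes, No

'Yes' ⟺ first > second AND sum ≥ 12.
(2,10): No (2 < 10, 2+10 = 12). (4,4): No (4 = 4, 4+4 = 8). (1,2): No (1 < 2, 1+2 = 3). (9,8): Yes (9 > 8, 9+8 = 17). (2,2): No (2 = 2, 2+2 = 4).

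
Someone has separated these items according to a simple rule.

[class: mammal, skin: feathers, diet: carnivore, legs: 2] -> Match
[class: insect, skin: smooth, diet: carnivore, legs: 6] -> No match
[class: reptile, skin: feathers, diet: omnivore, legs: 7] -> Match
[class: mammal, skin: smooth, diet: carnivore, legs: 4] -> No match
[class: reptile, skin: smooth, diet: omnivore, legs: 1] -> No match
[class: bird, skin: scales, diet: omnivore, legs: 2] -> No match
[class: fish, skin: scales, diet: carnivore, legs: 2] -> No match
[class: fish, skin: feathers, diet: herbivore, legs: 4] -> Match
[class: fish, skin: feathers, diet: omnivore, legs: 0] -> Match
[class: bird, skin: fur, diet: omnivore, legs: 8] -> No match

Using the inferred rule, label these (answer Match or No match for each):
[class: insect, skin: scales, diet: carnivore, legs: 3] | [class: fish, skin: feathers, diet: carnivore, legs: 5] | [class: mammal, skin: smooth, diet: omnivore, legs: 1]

The pattern is that an item is 'Match' exactly when: skin is feathers.
[class: insect, skin: scales, diet: carnivore, legs: 3] → skin is scales → No match. [class: fish, skin: feathers, diet: carnivore, legs: 5] → skin is feathers → Match. [class: mammal, skin: smooth, diet: omnivore, legs: 1] → skin is smooth → No match.

No match, Match, No match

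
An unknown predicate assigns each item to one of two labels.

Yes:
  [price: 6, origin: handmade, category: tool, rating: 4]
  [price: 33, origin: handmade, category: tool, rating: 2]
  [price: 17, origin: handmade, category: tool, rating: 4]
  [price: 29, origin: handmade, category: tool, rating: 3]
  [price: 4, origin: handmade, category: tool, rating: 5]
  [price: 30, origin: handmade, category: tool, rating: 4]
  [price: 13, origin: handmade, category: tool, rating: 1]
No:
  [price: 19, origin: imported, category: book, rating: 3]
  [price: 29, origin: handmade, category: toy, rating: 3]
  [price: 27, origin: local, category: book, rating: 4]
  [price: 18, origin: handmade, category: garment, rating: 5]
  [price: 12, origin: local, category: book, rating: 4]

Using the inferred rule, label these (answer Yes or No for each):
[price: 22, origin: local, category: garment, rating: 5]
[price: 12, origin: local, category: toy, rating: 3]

No, No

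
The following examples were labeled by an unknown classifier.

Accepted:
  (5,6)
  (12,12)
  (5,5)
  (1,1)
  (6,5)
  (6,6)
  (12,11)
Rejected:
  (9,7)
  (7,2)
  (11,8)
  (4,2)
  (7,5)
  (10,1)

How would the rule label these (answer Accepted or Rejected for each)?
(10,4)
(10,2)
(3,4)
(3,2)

Rejected, Rejected, Accepted, Accepted

Every 'Accepted' example satisfies: |first − second| ≤ 1. None of the 'Rejected' examples do.
(10,4): |10−4| = 6 — does not pass, so Rejected. (10,2): |10−2| = 8 — does not pass, so Rejected. (3,4): |3−4| = 1 — passes, so Accepted. (3,2): |3−2| = 1 — passes, so Accepted.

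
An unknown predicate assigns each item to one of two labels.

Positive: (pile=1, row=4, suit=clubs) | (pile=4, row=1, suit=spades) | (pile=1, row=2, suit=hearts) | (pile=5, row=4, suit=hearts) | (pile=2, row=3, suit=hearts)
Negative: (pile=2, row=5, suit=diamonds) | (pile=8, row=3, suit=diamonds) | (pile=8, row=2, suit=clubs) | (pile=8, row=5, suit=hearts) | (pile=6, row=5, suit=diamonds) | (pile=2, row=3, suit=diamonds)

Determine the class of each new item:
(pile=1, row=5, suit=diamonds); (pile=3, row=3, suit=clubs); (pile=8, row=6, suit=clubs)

Negative, Positive, Negative

The simplest hypothesis consistent with all the labels is: suit is not diamonds AND pile ≤ 5.
(pile=1, row=5, suit=diamonds) — suit is diamonds, pile = 1, hence Negative. (pile=3, row=3, suit=clubs) — suit is clubs, pile = 3, hence Positive. (pile=8, row=6, suit=clubs) — suit is clubs, pile = 8, hence Negative.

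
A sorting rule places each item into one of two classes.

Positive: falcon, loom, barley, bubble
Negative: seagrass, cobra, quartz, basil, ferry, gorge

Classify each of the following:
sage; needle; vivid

Negative, Positive, Negative

The classifier is using: even length AND contains 'l'.
sage: length 4, no 'l', does not fit → Negative. needle: length 6, has 'l', qualifies → Positive. vivid: length 5, no 'l', does not fit → Negative.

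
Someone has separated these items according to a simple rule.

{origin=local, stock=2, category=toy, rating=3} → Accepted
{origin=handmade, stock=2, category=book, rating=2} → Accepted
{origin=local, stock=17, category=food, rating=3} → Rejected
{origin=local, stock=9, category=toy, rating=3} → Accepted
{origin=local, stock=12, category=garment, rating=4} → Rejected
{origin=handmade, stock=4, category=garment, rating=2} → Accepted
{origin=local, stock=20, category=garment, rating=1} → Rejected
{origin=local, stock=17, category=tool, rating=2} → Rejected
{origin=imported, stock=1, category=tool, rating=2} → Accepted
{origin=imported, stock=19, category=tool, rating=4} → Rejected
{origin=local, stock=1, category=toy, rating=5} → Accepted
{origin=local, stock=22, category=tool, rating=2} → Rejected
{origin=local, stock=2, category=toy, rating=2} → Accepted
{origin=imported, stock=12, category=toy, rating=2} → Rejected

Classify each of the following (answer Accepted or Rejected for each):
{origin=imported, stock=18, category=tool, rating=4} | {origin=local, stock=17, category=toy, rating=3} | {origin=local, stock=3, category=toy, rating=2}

The distinguishing property — stock ≤ 9 — holds for all the 'Accepted' cases and none of the 'Rejected' cases.
{origin=imported, stock=18, category=tool, rating=4}: Rejected (stock = 18). {origin=local, stock=17, category=toy, rating=3}: Rejected (stock = 17). {origin=local, stock=3, category=toy, rating=2}: Accepted (stock = 3).

Rejected, Rejected, Accepted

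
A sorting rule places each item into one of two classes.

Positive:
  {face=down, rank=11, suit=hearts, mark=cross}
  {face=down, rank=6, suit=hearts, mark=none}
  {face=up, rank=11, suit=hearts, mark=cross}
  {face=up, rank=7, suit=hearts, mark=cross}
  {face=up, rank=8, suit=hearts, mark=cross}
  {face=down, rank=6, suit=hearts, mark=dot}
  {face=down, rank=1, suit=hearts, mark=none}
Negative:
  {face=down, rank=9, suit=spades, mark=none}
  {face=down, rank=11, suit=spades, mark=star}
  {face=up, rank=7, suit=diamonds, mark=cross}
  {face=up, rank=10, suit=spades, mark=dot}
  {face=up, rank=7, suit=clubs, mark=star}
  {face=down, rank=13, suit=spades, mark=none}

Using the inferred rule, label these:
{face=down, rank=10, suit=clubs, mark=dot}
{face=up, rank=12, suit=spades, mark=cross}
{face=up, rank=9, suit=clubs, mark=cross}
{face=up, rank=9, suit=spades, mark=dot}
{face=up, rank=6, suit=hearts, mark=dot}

The classifier is using: suit is hearts.
{face=down, rank=10, suit=clubs, mark=dot}: Negative (suit is clubs).
{face=up, rank=12, suit=spades, mark=cross}: Negative (suit is spades).
{face=up, rank=9, suit=clubs, mark=cross}: Negative (suit is clubs).
{face=up, rank=9, suit=spades, mark=dot}: Negative (suit is spades).
{face=up, rank=6, suit=hearts, mark=dot}: Positive (suit is hearts).

Negative, Negative, Negative, Negative, Positive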